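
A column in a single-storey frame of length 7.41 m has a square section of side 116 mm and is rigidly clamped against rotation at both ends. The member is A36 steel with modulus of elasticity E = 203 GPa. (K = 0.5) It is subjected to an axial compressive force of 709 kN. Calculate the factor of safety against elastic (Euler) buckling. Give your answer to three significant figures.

n ≈ 3.11

I = a⁴/12 = 116⁴/12 = 1.509×10^7 mm⁴
I = 1.509×10^7 mm⁴ = 1.509×10^-5 m⁴
Effective length L_e = K·L = 0.5 × 7.41 = 3.705 m
P_cr = π²EI / L_e² = π² × 203×10⁹ × 1.509×10^-5 / 3.705² = 2.202×10^6 N
Factor of safety n = P_cr / P = 2202.3 / 709 = 3.11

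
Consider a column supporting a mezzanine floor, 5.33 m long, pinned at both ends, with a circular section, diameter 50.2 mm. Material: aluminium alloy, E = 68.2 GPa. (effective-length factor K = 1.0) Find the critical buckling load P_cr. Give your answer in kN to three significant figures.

I = πd⁴/64 = π×50.2⁴/64 = 3.117×10^5 mm⁴
I = 3.117×10^5 mm⁴ = 3.117×10^-7 m⁴
Effective length L_e = K·L = 1 × 5.33 = 5.330 m
P_cr = π²EI / L_e² = π² × 68.2×10⁹ × 3.117×10^-7 / 5.330² = 7.386×10^3 N

P_cr ≈ 7.39 kN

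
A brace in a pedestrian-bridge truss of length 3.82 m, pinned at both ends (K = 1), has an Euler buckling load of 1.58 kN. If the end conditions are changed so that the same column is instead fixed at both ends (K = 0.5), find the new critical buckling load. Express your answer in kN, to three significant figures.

P_cr ≈ 6.32 kN

P_cr ∝ 1/K², so P_cr,new = P_cr,old × (K_old/K_new)² = 1.58 × (1/0.5)²
= 1.58 × 4.000 = 6.32 kN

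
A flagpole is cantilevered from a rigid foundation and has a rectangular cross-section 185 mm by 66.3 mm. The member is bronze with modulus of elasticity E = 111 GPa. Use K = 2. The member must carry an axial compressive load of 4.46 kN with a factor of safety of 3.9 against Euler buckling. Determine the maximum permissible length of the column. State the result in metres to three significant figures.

Buckling occurs about the weak axis: I_min = h·b³/12 with b = 66.3 mm (the shorter side).
I_min = 185×66.3³/12 = 4.493×10^6 mm⁴
I = 4.493×10^-6 m⁴
Required critical load P_cr = n·P = 3.9 × 4.46 = 17.39 kN = 1.739×10^4 N
From P_cr = π²EI/(K·L)²:  L = (1/K)·√(π²EI/P_cr) = (1/2)·√(π²×1.11×10^11×4.493×10^-6/1.739×10^4)
L = 8.41 m

L_max ≈ 8.41 m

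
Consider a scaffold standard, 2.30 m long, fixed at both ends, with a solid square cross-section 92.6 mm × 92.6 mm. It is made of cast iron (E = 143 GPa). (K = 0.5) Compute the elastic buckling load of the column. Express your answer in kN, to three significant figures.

P_cr ≈ 6540 kN

I = a⁴/12 = 92.6⁴/12 = 6.127×10^6 mm⁴
I = 6.127×10^6 mm⁴ = 6.127×10^-6 m⁴
Effective length L_e = K·L = 0.5 × 2.30 = 1.150 m
P_cr = π²EI / L_e² = π² × 143×10⁹ × 6.127×10^-6 / 1.150² = 6.539×10^6 N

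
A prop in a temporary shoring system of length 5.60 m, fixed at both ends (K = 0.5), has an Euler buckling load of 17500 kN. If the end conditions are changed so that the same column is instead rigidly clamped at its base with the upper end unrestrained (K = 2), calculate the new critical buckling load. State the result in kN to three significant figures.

P_cr ≈ 1090 kN

P_cr ∝ 1/K², so P_cr,new = P_cr,old × (K_old/K_new)² = 17500 × (0.5/2)²
= 17500 × 0.06250 = 1090 kN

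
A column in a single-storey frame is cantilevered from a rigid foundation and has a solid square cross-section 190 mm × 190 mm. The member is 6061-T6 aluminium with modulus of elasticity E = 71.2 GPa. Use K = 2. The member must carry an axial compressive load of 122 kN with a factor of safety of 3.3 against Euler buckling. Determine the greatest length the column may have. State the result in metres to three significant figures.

L_max ≈ 6.88 m

I = a⁴/12 = 190⁴/12 = 1.086×10^8 mm⁴
I = 1.086×10^-4 m⁴
Required critical load P_cr = n·P = 3.3 × 122 = 402.6 kN = 4.026×10^5 N
From P_cr = π²EI/(K·L)²:  L = (1/K)·√(π²EI/P_cr) = (1/2)·√(π²×7.12×10^10×1.086×10^-4/4.026×10^5)
L = 6.88 m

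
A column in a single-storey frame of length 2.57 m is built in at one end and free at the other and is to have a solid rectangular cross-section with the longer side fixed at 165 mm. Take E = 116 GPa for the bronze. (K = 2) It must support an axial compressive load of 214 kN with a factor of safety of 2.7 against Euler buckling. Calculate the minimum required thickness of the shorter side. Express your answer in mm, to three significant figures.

b ≈ 99.0 mm

Required P_cr = n·P = 2.7 × 214 = 577.8 kN
L_e = K·L = 2 × 2.57 = 5.140 m
Required I = P_cr·L_e²/(π²E) = 5.778×10^5 × 5.140² / (π² × 1.16×10^11) = 1.333×10^-5 m⁴
I_req = 1.333×10^7 mm⁴
Rectangle, weak axis: I_min = h·b³/12 with h = 165 mm fixed  ⇒  b = (12I/h)^(1/3) = 99.0 mm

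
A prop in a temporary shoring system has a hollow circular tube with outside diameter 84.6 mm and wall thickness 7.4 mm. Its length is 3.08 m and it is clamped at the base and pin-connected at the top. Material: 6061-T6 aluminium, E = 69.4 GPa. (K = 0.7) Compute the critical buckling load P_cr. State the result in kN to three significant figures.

P_cr ≈ 199 kN

Inner diameter d_i = 84.6 − 2×7.4 = 69.80 mm
I = π(d_o⁴ − d_i⁴)/64 = π(84.6⁴ − 69.80⁴)/64 = 1.349×10^6 mm⁴
I = 1.349×10^6 mm⁴ = 1.349×10^-6 m⁴
Effective length L_e = K·L = 0.7 × 3.08 = 2.156 m
P_cr = π²EI / L_e² = π² × 69.4×10⁹ × 1.349×10^-6 / 2.156² = 1.988×10^5 N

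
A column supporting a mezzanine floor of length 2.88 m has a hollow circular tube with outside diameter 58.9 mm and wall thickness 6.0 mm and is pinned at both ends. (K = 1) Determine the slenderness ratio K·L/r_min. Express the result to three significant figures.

λ ≈ 153

Inner diameter d_i = 58.9 − 2×6.0 = 46.90 mm
I = π(d_o⁴ − d_i⁴)/64 = π(58.9⁴ − 46.90⁴)/64 = 3.533×10^5 mm⁴
A = 997.1 mm²;  r_min = √(I/A) = √(3.533×10^5/997.1) = 18.82 mm
L_e = K·L = 1 × 2.88 m = 2.880 m = 2880.0 mm
λ = L_e / r_min = 2880.0 / 18.82 = 153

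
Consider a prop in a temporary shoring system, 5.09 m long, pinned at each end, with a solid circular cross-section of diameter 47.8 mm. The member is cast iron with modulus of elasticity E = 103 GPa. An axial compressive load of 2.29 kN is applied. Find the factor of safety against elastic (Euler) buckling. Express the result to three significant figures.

I = πd⁴/64 = π×47.8⁴/64 = 2.563×10^5 mm⁴
I = 2.563×10^5 mm⁴ = 2.563×10^-7 m⁴
Effective length L_e = K·L = 1 × 5.09 = 5.090 m
P_cr = π²EI / L_e² = π² × 103×10⁹ × 2.563×10^-7 / 5.090² = 1.006×10^4 N
Factor of safety n = P_cr / P = 10.055 / 2.29 = 4.39

n ≈ 4.39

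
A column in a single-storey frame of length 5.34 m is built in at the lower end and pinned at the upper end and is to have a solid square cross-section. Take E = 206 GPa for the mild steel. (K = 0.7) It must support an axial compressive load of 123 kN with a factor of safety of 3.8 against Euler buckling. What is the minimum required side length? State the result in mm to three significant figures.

a ≈ 78.8 mm

Required P_cr = n·P = 3.8 × 123 = 467.4 kN
L_e = K·L = 0.7 × 5.34 = 3.738 m
Required I = P_cr·L_e²/(π²E) = 4.674×10^5 × 3.738² / (π² × 2.06×10^11) = 3.212×10^-6 m⁴
I_req = 3.212×10^6 mm⁴
Solid square: I = a⁴/12  ⇒  a = (12I)^(1/4) = (12×3.212×10^6)^(1/4) = 78.8 mm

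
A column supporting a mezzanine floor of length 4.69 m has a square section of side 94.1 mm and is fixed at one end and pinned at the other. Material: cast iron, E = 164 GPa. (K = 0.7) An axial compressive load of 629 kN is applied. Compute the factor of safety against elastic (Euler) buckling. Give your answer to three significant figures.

I = a⁴/12 = 94.1⁴/12 = 6.534×10^6 mm⁴
I = 6.534×10^6 mm⁴ = 6.534×10^-6 m⁴
Effective length L_e = K·L = 0.7 × 4.69 = 3.283 m
P_cr = π²EI / L_e² = π² × 164×10⁹ × 6.534×10^-6 / 3.283² = 9.812×10^5 N
Factor of safety n = P_cr / P = 981.25 / 629 = 1.56

n ≈ 1.56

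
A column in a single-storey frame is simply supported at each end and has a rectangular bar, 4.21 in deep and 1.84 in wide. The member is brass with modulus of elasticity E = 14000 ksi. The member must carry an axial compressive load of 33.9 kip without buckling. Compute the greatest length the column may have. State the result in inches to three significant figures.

Buckling occurs about the weak axis: I_min = h·b³/12 with b = 1.84 in (the shorter side).
I_min = 4.21×1.84³/12 = 2.186 in⁴
At the buckling limit P_cr = P = 3.390×10^4 lb
From P_cr = π²EI/(K·L)²:  L = (1/K)·√(π²EI/P_cr) = (1/1)·√(π²×1.40×10^7×2.186/3.390×10^4)
L = 94.4 in

L_max ≈ 94.4 in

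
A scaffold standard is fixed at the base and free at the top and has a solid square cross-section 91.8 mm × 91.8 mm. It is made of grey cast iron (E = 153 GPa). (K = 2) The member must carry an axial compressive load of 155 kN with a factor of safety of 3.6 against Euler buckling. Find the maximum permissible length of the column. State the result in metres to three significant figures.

L_max ≈ 2.00 m

I = a⁴/12 = 91.8⁴/12 = 5.918×10^6 mm⁴
I = 5.918×10^-6 m⁴
Required critical load P_cr = n·P = 3.6 × 155 = 558.0 kN = 5.580×10^5 N
From P_cr = π²EI/(K·L)²:  L = (1/K)·√(π²EI/P_cr) = (1/2)·√(π²×1.53×10^11×5.918×10^-6/5.580×10^5)
L = 2.00 m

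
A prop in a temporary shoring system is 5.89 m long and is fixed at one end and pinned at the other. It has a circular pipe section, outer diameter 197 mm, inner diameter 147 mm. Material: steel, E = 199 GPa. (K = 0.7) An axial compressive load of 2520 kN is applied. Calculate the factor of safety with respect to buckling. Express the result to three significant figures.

d_o = 197 mm, d_i = 147 mm
I = π(d_o⁴ − d_i⁴)/64 = π(197⁴ − 147.0⁴)/64 = 5.101×10^7 mm⁴
I = 5.101×10^7 mm⁴ = 5.101×10^-5 m⁴
Effective length L_e = K·L = 0.7 × 5.89 = 4.123 m
P_cr = π²EI / L_e² = π² × 199×10⁹ × 5.101×10^-5 / 4.123² = 5.894×10^6 N
Factor of safety n = P_cr / P = 5893.7 / 2520 = 2.34

n ≈ 2.34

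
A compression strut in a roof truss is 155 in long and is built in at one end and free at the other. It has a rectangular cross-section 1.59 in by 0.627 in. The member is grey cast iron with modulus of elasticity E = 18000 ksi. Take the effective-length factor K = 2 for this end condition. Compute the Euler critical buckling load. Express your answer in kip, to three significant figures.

Buckling occurs about the weak axis: I_min = h·b³/12 with b = 0.627 in (the shorter side).
I_min = 1.59×0.627³/12 = 3.266×10^-2 in⁴
Effective length L_e = K·L = 2 × 155 = 310.0 in
P_cr = π²EI / L_e² = π² × 18000×10³ × 3.266×10^-2 / 310.0² = 60.38 lb

P_cr ≈ 0.0604 kip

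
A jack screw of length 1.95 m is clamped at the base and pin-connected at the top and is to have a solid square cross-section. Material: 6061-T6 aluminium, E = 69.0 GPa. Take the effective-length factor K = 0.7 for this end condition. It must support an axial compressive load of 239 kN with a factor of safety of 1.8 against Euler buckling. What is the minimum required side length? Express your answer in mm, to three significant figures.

a ≈ 61.3 mm

Required P_cr = n·P = 1.8 × 239 = 430.2 kN
L_e = K·L = 0.7 × 1.95 = 1.365 m
Required I = P_cr·L_e²/(π²E) = 4.302×10^5 × 1.365² / (π² × 6.90×10^10) = 1.177×10^-6 m⁴
I_req = 1.177×10^6 mm⁴
Solid square: I = a⁴/12  ⇒  a = (12I)^(1/4) = (12×1.177×10^6)^(1/4) = 61.3 mm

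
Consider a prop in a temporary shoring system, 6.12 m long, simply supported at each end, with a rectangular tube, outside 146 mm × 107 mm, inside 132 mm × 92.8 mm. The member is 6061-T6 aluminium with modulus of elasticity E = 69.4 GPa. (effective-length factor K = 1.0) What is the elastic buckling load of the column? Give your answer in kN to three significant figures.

Weak-axis I_min = (h_o·b_o³ − h_i·b_i³)/12 with b_o = 107, b_i = 92.80 mm (shorter outer/inner sides).
I_min = (146×107³ − 132.0×92.80³)/12 = 6.114×10^6 mm⁴
I = 6.114×10^6 mm⁴ = 6.114×10^-6 m⁴
Effective length L_e = K·L = 1 × 6.12 = 6.120 m
P_cr = π²EI / L_e² = π² × 69.4×10⁹ × 6.114×10^-6 / 6.120² = 1.118×10^5 N

P_cr ≈ 112 kN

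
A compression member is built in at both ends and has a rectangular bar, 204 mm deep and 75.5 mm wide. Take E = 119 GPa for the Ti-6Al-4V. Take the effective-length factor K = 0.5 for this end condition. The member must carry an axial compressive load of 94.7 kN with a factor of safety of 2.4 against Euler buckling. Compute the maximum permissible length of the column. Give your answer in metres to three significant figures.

L_max ≈ 12.3 m

Buckling occurs about the weak axis: I_min = h·b³/12 with b = 75.5 mm (the shorter side).
I_min = 204×75.5³/12 = 7.316×10^6 mm⁴
I = 7.316×10^-6 m⁴
Required critical load P_cr = n·P = 2.4 × 94.7 = 227.3 kN = 2.273×10^5 N
From P_cr = π²EI/(K·L)²:  L = (1/K)·√(π²EI/P_cr) = (1/0.5)·√(π²×1.19×10^11×7.316×10^-6/2.273×10^5)
L = 12.3 m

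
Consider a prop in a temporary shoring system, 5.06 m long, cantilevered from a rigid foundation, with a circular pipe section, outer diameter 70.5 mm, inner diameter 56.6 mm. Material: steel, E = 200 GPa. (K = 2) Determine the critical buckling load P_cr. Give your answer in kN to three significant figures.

d_o = 70.5 mm, d_i = 56.6 mm
I = π(d_o⁴ − d_i⁴)/64 = π(70.5⁴ − 56.60⁴)/64 = 7.089×10^5 mm⁴
I = 7.089×10^5 mm⁴ = 7.089×10^-7 m⁴
Effective length L_e = K·L = 2 × 5.06 = 10.12 m
P_cr = π²EI / L_e² = π² × 200×10⁹ × 7.089×10^-7 / 10.12² = 1.366×10^4 N

P_cr ≈ 13.7 kN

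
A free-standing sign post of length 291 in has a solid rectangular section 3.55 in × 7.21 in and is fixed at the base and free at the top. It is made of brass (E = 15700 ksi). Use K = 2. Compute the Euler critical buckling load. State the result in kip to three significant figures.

Buckling occurs about the weak axis: I_min = h·b³/12 with b = 3.55 in (the shorter side).
I_min = 7.21×3.55³/12 = 26.88 in⁴
Effective length L_e = K·L = 2 × 291 = 582.0 in
P_cr = π²EI / L_e² = π² × 15700×10³ × 26.88 / 582.0² = 1.230×10^4 lb

P_cr ≈ 12.3 kip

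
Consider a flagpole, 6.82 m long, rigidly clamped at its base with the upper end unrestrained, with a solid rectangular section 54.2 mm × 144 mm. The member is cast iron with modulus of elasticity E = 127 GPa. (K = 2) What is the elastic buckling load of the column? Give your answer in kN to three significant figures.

Buckling occurs about the weak axis: I_min = h·b³/12 with b = 54.2 mm (the shorter side).
I_min = 144×54.2³/12 = 1.911×10^6 mm⁴
I = 1.911×10^6 mm⁴ = 1.911×10^-6 m⁴
Effective length L_e = K·L = 2 × 6.82 = 13.64 m
P_cr = π²EI / L_e² = π² × 127×10⁹ × 1.911×10^-6 / 13.64² = 1.287×10^4 N

P_cr ≈ 12.9 kN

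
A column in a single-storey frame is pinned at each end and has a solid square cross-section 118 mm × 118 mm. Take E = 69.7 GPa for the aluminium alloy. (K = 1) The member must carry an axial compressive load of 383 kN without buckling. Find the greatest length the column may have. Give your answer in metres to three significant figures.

I = a⁴/12 = 118⁴/12 = 1.616×10^7 mm⁴
I = 1.616×10^-5 m⁴
At the buckling limit P_cr = P = 3.830×10^5 N
From P_cr = π²EI/(K·L)²:  L = (1/K)·√(π²EI/P_cr) = (1/1)·√(π²×6.97×10^10×1.616×10^-5/3.830×10^5)
L = 5.39 m

L_max ≈ 5.39 m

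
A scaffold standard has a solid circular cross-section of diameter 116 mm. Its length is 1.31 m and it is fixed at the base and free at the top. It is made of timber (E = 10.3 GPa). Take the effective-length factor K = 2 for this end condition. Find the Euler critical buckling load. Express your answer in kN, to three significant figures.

P_cr ≈ 132 kN

I = πd⁴/64 = π×116⁴/64 = 8.888×10^6 mm⁴
I = 8.888×10^6 mm⁴ = 8.888×10^-6 m⁴
Effective length L_e = K·L = 2 × 1.31 = 2.620 m
P_cr = π²EI / L_e² = π² × 10.3×10⁹ × 8.888×10^-6 / 2.620² = 1.316×10^5 N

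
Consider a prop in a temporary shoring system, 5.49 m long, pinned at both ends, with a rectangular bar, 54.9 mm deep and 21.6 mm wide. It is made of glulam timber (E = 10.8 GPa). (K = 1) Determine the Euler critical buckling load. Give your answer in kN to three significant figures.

Buckling occurs about the weak axis: I_min = h·b³/12 with b = 21.6 mm (the shorter side).
I_min = 54.9×21.6³/12 = 4.611×10^4 mm⁴
I = 4.611×10^4 mm⁴ = 4.611×10^-8 m⁴
Effective length L_e = K·L = 1 × 5.49 = 5.490 m
P_cr = π²EI / L_e² = π² × 10.8×10⁹ × 4.611×10^-8 / 5.490² = 163.1 N

P_cr ≈ 0.163 kN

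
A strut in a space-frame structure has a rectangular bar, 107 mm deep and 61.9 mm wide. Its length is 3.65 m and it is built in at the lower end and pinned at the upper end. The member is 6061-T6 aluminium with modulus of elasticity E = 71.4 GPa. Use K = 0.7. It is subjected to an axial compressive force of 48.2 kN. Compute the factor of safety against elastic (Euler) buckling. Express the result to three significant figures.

n ≈ 4.74

Buckling occurs about the weak axis: I_min = h·b³/12 with b = 61.9 mm (the shorter side).
I_min = 107×61.9³/12 = 2.115×10^6 mm⁴
I = 2.115×10^6 mm⁴ = 2.115×10^-6 m⁴
Effective length L_e = K·L = 0.7 × 3.65 = 2.555 m
P_cr = π²EI / L_e² = π² × 71.4×10⁹ × 2.115×10^-6 / 2.555² = 2.283×10^5 N
Factor of safety n = P_cr / P = 228.29 / 48.2 = 4.74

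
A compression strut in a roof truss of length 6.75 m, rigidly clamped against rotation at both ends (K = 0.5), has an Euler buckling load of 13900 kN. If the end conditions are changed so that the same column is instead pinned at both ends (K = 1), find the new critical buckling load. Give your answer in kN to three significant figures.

P_cr ≈ 3480 kN

P_cr ∝ 1/K², so P_cr,new = P_cr,old × (K_old/K_new)² = 13900 × (0.5/1)²
= 13900 × 0.2500 = 3480 kN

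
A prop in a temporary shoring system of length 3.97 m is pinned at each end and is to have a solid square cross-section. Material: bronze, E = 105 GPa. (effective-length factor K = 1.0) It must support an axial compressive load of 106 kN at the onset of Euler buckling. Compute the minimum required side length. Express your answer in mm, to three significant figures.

L_e = K·L = 1 × 3.97 = 3.970 m
Required I = P_cr·L_e²/(π²E) = 1.060×10^5 × 3.970² / (π² × 1.05×10^11) = 1.612×10^-6 m⁴
I_req = 1.612×10^6 mm⁴
Solid square: I = a⁴/12  ⇒  a = (12I)^(1/4) = (12×1.612×10^6)^(1/4) = 66.3 mm

a ≈ 66.3 mm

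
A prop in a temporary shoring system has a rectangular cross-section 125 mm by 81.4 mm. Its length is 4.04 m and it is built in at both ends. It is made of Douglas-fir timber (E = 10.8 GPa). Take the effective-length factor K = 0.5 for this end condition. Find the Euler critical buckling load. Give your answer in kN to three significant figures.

Buckling occurs about the weak axis: I_min = h·b³/12 with b = 81.4 mm (the shorter side).
I_min = 125×81.4³/12 = 5.618×10^6 mm⁴
I = 5.618×10^6 mm⁴ = 5.618×10^-6 m⁴
Effective length L_e = K·L = 0.5 × 4.04 = 2.020 m
P_cr = π²EI / L_e² = π² × 10.8×10⁹ × 5.618×10^-6 / 2.020² = 1.468×10^5 N

P_cr ≈ 147 kN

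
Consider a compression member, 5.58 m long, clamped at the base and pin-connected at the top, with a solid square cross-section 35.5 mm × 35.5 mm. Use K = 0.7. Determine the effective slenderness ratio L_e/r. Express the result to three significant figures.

For a square r = a/√12 = 35.5/√12 = 10.25 mm
L_e = K·L = 0.7 × 5.58 m = 3.906 m = 3906.0 mm
λ = L_e / r_min = 3906.0 / 10.25 = 381

λ ≈ 381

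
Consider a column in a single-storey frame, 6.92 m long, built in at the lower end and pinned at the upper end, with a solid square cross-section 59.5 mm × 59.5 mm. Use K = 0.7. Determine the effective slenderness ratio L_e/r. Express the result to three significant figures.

λ ≈ 282

For a square r = a/√12 = 59.5/√12 = 17.18 mm
L_e = K·L = 0.7 × 6.92 m = 4.844 m = 4844.0 mm
λ = L_e / r_min = 4844.0 / 17.18 = 282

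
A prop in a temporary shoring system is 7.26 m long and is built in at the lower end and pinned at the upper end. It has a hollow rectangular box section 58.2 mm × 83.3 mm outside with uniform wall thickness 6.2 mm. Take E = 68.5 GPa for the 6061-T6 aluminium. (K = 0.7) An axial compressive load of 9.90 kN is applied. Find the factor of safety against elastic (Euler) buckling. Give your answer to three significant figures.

Inner dimensions: h_i = 83.3 − 2×6.2 = 70.90 mm, b_i = 58.2 − 2×6.2 = 45.80 mm
Weak-axis I_min = (h_o·b_o³ − h_i·b_i³)/12 with b_o = 58.2, b_i = 45.80 mm (shorter outer/inner sides).
I_min = (83.3×58.2³ − 70.90×45.80³)/12 = 8.008×10^5 mm⁴
I = 8.008×10^5 mm⁴ = 8.008×10^-7 m⁴
Effective length L_e = K·L = 0.7 × 7.26 = 5.082 m
P_cr = π²EI / L_e² = π² × 68.5×10⁹ × 8.008×10^-7 / 5.082² = 2.096×10^4 N
Factor of safety n = P_cr / P = 20.964 / 9.90 = 2.12

n ≈ 2.12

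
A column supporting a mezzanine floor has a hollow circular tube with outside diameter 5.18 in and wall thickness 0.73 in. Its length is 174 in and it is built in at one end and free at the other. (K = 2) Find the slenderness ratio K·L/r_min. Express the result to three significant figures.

Inner diameter d_i = 5.18 − 2×0.73 = 3.720 in
I = π(d_o⁴ − d_i⁴)/64 = π(5.18⁴ − 3.720⁴)/64 = 25.94 in⁴
A = 10.21 in²;  r_min = √(I/A) = √(25.94/10.21) = 1.594 in
L_e = K·L = 2 × 174 = 348.0 in
λ = L_e / r_min = 348.00 / 1.594 = 218

λ ≈ 218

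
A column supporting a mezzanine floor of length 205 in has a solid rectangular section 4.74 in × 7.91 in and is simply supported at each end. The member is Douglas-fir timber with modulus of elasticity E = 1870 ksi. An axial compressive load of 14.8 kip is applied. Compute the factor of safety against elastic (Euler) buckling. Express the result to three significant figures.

Buckling occurs about the weak axis: I_min = h·b³/12 with b = 4.74 in (the shorter side).
I_min = 7.91×4.74³/12 = 70.20 in⁴
Effective length L_e = K·L = 1 × 205 = 205.0 in
P_cr = π²EI / L_e² = π² × 1870×10³ × 70.20 / 205.0² = 3.083×10^4 lb
Factor of safety n = P_cr / P = 30.829 / 14.8 = 2.08

n ≈ 2.08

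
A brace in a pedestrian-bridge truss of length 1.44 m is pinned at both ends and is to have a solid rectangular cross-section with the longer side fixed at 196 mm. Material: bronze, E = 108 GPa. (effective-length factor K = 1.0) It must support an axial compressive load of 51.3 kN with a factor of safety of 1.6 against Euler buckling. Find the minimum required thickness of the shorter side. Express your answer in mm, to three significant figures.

Required P_cr = n·P = 1.6 × 51.3 = 82.08 kN
L_e = K·L = 1 × 1.44 = 1.440 m
Required I = P_cr·L_e²/(π²E) = 8.208×10^4 × 1.440² / (π² × 1.08×10^11) = 1.597×10^-7 m⁴
I_req = 1.597×10^5 mm⁴
Rectangle, weak axis: I_min = h·b³/12 with h = 196 mm fixed  ⇒  b = (12I/h)^(1/3) = 21.4 mm

b ≈ 21.4 mm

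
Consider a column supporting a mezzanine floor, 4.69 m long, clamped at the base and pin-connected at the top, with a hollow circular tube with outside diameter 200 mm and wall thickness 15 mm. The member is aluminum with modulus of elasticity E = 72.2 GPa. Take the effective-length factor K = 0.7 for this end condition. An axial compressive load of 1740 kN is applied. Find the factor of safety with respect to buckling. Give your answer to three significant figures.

n ≈ 1.43

Inner diameter d_i = 200 − 2×15 = 170.0 mm
I = π(d_o⁴ − d_i⁴)/64 = π(200⁴ − 170.0⁴)/64 = 3.754×10^7 mm⁴
I = 3.754×10^7 mm⁴ = 3.754×10^-5 m⁴
Effective length L_e = K·L = 0.7 × 4.69 = 3.283 m
P_cr = π²EI / L_e² = π² × 72.2×10⁹ × 3.754×10^-5 / 3.283² = 2.482×10^6 N
Factor of safety n = P_cr / P = 2482.0 / 1740 = 1.43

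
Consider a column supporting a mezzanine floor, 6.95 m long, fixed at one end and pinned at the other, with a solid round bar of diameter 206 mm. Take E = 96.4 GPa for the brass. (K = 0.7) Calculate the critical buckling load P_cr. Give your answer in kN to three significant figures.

I = πd⁴/64 = π×206⁴/64 = 8.840×10^7 mm⁴
I = 8.840×10^7 mm⁴ = 8.840×10^-5 m⁴
Effective length L_e = K·L = 0.7 × 6.95 = 4.865 m
P_cr = π²EI / L_e² = π² × 96.4×10⁹ × 8.840×10^-5 / 4.865² = 3.553×10^6 N

P_cr ≈ 3550 kN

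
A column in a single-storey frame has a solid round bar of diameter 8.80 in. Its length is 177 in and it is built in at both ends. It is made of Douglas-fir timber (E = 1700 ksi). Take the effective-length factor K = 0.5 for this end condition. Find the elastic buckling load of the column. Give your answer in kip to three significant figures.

P_cr ≈ 631 kip

I = πd⁴/64 = π×8.80⁴/64 = 294.4 in⁴
Effective length L_e = K·L = 0.5 × 177 = 88.50 in
P_cr = π²EI / L_e² = π² × 1700×10³ × 294.4 / 88.50² = 6.306×10^5 lb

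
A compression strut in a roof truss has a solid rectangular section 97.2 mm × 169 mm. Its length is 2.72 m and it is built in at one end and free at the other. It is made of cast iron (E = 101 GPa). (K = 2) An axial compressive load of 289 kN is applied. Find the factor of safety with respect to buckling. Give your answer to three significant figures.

n ≈ 1.51

Buckling occurs about the weak axis: I_min = h·b³/12 with b = 97.2 mm (the shorter side).
I_min = 169×97.2³/12 = 1.293×10^7 mm⁴
I = 1.293×10^7 mm⁴ = 1.293×10^-5 m⁴
Effective length L_e = K·L = 2 × 2.72 = 5.440 m
P_cr = π²EI / L_e² = π² × 101×10⁹ × 1.293×10^-5 / 5.440² = 4.356×10^5 N
Factor of safety n = P_cr / P = 435.64 / 289 = 1.51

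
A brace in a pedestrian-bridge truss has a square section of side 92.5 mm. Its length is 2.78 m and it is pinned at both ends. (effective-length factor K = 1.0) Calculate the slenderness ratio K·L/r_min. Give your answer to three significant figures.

λ ≈ 104

I = a⁴/12 = 92.5⁴/12 = 6.101×10^6 mm⁴
A = 8.556×10^3 mm²;  r_min = √(I/A) = √(6.101×10^6/8.556×10^3) = 26.70 mm
L_e = K·L = 1 × 2.78 m = 2.780 m = 2780.0 mm
λ = L_e / r_min = 2780.0 / 26.70 = 104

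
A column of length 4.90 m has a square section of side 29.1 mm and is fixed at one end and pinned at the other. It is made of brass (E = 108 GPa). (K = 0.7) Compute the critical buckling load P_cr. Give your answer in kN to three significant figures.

I = a⁴/12 = 29.1⁴/12 = 5.976×10^4 mm⁴
I = 5.976×10^4 mm⁴ = 5.976×10^-8 m⁴
Effective length L_e = K·L = 0.7 × 4.90 = 3.430 m
P_cr = π²EI / L_e² = π² × 108×10⁹ × 5.976×10^-8 / 3.430² = 5.414×10^3 N

P_cr ≈ 5.41 kN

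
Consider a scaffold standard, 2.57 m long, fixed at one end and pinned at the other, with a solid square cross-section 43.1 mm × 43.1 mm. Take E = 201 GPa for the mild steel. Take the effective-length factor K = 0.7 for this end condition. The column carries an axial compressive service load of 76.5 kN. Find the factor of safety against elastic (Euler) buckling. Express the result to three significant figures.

n ≈ 2.30

I = a⁴/12 = 43.1⁴/12 = 2.876×10^5 mm⁴
I = 2.876×10^5 mm⁴ = 2.876×10^-7 m⁴
Effective length L_e = K·L = 0.7 × 2.57 = 1.799 m
P_cr = π²EI / L_e² = π² × 201×10⁹ × 2.876×10^-7 / 1.799² = 1.763×10^5 N
Factor of safety n = P_cr / P = 176.26 / 76.5 = 2.30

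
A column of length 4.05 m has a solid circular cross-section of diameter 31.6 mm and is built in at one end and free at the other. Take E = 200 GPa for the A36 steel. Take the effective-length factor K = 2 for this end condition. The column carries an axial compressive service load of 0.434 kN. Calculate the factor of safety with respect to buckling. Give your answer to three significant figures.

I = πd⁴/64 = π×31.6⁴/64 = 4.895×10^4 mm⁴
I = 4.895×10^4 mm⁴ = 4.895×10^-8 m⁴
Effective length L_e = K·L = 2 × 4.05 = 8.100 m
P_cr = π²EI / L_e² = π² × 200×10⁹ × 4.895×10^-8 / 8.100² = 1.473×10^3 N
Factor of safety n = P_cr / P = 1.4726 / 0.434 = 3.39

n ≈ 3.39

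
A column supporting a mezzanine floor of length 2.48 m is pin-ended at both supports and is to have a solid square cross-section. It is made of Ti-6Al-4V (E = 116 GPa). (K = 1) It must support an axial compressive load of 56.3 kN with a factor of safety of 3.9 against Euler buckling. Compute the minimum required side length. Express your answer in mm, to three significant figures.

Required P_cr = n·P = 3.9 × 56.3 = 219.6 kN
L_e = K·L = 1 × 2.48 = 2.480 m
Required I = P_cr·L_e²/(π²E) = 2.196×10^5 × 2.480² / (π² × 1.16×10^11) = 1.180×10^-6 m⁴
I_req = 1.180×10^6 mm⁴
Solid square: I = a⁴/12  ⇒  a = (12I)^(1/4) = (12×1.180×10^6)^(1/4) = 61.3 mm

a ≈ 61.3 mm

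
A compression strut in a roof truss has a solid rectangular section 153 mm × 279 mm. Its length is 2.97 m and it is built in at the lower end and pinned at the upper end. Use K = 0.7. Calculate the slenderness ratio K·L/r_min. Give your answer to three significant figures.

λ ≈ 47.1

Buckling occurs about the weak axis: I_min = h·b³/12 with b = 153 mm (the shorter side).
I_min = 279×153³/12 = 8.327×10^7 mm⁴
A = 4.269×10^4 mm²;  r_min = √(I/A) = √(8.327×10^7/4.269×10^4) = 44.17 mm
L_e = K·L = 0.7 × 2.97 m = 2.079 m = 2079.0 mm
λ = L_e / r_min = 2079.0 / 44.17 = 47.1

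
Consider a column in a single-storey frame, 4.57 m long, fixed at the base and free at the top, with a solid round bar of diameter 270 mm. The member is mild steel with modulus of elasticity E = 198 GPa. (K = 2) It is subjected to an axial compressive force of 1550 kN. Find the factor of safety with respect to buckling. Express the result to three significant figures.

n ≈ 3.94

I = πd⁴/64 = π×270⁴/64 = 2.609×10^8 mm⁴
I = 2.609×10^8 mm⁴ = 2.609×10^-4 m⁴
Effective length L_e = K·L = 2 × 4.57 = 9.140 m
P_cr = π²EI / L_e² = π² × 198×10⁹ × 2.609×10^-4 / 9.140² = 6.102×10^6 N
Factor of safety n = P_cr / P = 6102.4 / 1550 = 3.94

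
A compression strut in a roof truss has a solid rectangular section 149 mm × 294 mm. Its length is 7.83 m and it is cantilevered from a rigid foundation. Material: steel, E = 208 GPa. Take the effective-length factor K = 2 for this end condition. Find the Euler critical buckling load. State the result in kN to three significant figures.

P_cr ≈ 678 kN

Buckling occurs about the weak axis: I_min = h·b³/12 with b = 149 mm (the shorter side).
I_min = 294×149³/12 = 8.104×10^7 mm⁴
I = 8.104×10^7 mm⁴ = 8.104×10^-5 m⁴
Effective length L_e = K·L = 2 × 7.83 = 15.66 m
P_cr = π²EI / L_e² = π² × 208×10⁹ × 8.104×10^-5 / 15.66² = 6.784×10^5 N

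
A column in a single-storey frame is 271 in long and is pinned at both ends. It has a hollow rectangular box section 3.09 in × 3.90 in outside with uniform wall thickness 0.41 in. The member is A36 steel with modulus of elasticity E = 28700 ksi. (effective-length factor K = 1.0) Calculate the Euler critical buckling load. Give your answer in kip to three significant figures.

P_cr ≈ 25.4 kip

Inner dimensions: h_i = 3.90 − 2×0.41 = 3.080 in, b_i = 3.09 − 2×0.41 = 2.270 in
Weak-axis I_min = (h_o·b_o³ − h_i·b_i³)/12 with b_o = 3.09, b_i = 2.270 in (shorter outer/inner sides).
I_min = (3.90×3.09³ − 3.080×2.270³)/12 = 6.586 in⁴
Effective length L_e = K·L = 1 × 271 = 271.0 in
P_cr = π²EI / L_e² = π² × 28700×10³ × 6.586 / 271.0² = 2.540×10^4 lb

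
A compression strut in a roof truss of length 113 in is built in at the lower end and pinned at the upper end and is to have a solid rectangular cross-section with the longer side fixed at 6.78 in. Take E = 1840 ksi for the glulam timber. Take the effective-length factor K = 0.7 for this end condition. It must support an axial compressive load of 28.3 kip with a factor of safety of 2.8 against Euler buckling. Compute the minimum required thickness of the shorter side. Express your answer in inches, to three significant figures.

Required P_cr = n·P = 2.8 × 28.3 = 79.24 kip
L_e = K·L = 0.7 × 113 = 79.10 in
Required I = P_cr·L_e²/(π²E) = 7.924×10^4 × 79.10² / (π² × 1.84×10^6) = 27.30 in⁴
Rectangle, weak axis: I_min = h·b³/12 with h = 6.78 in fixed  ⇒  b = (12I/h)^(1/3) = 3.64 in

b ≈ 3.64 in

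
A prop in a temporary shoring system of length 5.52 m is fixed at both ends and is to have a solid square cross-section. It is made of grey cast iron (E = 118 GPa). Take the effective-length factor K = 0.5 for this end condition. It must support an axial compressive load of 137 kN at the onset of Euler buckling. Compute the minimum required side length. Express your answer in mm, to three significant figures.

L_e = K·L = 0.5 × 5.52 = 2.760 m
Required I = P_cr·L_e²/(π²E) = 1.370×10^5 × 2.760² / (π² × 1.18×10^11) = 8.961×10^-7 m⁴
I_req = 8.961×10^5 mm⁴
Solid square: I = a⁴/12  ⇒  a = (12I)^(1/4) = (12×8.961×10^5)^(1/4) = 57.3 mm

a ≈ 57.3 mm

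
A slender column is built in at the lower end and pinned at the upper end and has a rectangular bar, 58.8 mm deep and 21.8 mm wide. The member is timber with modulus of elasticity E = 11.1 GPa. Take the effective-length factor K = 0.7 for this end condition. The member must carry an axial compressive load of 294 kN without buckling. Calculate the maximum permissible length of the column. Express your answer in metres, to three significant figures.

L_max ≈ 0.196 m

Buckling occurs about the weak axis: I_min = h·b³/12 with b = 21.8 mm (the shorter side).
I_min = 58.8×21.8³/12 = 5.077×10^4 mm⁴
I = 5.077×10^-8 m⁴
At the buckling limit P_cr = P = 2.940×10^5 N
From P_cr = π²EI/(K·L)²:  L = (1/K)·√(π²EI/P_cr) = (1/0.7)·√(π²×1.11×10^10×5.077×10^-8/2.940×10^5)
L = 0.196 m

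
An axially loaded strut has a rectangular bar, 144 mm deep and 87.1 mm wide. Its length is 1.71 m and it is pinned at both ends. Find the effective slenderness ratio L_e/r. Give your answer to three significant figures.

For a rectangle r_min = b/√12 = 87.1/√12 = 25.14 mm
L_e = K·L = 1 × 1.71 m = 1.710 m = 1710.0 mm
λ = L_e / r_min = 1710.0 / 25.14 = 68.0

λ ≈ 68.0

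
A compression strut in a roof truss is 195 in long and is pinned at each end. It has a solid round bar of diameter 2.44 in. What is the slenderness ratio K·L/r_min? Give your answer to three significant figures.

λ ≈ 320

I = πd⁴/64 = π×2.44⁴/64 = 1.740 in⁴
A = 4.676 in²;  r_min = √(I/A) = √(1.740/4.676) = 0.6100 in
L_e = K·L = 1 × 195 = 195.0 in
λ = L_e / r_min = 195.00 / 0.6100 = 320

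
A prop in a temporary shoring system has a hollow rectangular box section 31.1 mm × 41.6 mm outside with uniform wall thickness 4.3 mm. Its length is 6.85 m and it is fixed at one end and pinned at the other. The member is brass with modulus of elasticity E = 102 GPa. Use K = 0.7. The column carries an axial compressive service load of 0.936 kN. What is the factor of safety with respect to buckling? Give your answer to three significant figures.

Inner dimensions: h_i = 41.6 − 2×4.3 = 33.00 mm, b_i = 31.1 − 2×4.3 = 22.50 mm
Weak-axis I_min = (h_o·b_o³ − h_i·b_i³)/12 with b_o = 31.1, b_i = 22.50 mm (shorter outer/inner sides).
I_min = (41.6×31.1³ − 33.00×22.50³)/12 = 7.295×10^4 mm⁴
I = 7.295×10^4 mm⁴ = 7.295×10^-8 m⁴
Effective length L_e = K·L = 0.7 × 6.85 = 4.795 m
P_cr = π²EI / L_e² = π² × 102×10⁹ × 7.295×10^-8 / 4.795² = 3.194×10^3 N
Factor of safety n = P_cr / P = 3.1943 / 0.936 = 3.41

n ≈ 3.41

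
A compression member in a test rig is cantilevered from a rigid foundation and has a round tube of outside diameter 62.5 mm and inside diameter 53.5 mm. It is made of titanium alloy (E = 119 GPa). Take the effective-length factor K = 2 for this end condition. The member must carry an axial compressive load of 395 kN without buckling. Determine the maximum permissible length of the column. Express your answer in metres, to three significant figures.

L_max ≈ 0.508 m

d_o = 62.5 mm, d_i = 53.5 mm
I = π(d_o⁴ − d_i⁴)/64 = π(62.5⁴ − 53.50⁴)/64 = 3.469×10^5 mm⁴
I = 3.469×10^-7 m⁴
At the buckling limit P_cr = P = 3.950×10^5 N
From P_cr = π²EI/(K·L)²:  L = (1/K)·√(π²EI/P_cr) = (1/2)·√(π²×1.19×10^11×3.469×10^-7/3.950×10^5)
L = 0.508 m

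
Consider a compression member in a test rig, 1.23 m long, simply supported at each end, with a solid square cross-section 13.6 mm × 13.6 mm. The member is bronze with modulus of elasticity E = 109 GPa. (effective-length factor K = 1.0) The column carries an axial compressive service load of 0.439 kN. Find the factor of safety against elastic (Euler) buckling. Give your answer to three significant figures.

I = a⁴/12 = 13.6⁴/12 = 2.851×10^3 mm⁴
I = 2.851×10^3 mm⁴ = 2.851×10^-9 m⁴
Effective length L_e = K·L = 1 × 1.23 = 1.230 m
P_cr = π²EI / L_e² = π² × 109×10⁹ × 2.851×10^-9 / 1.230² = 2.027×10^3 N
Factor of safety n = P_cr / P = 2.0272 / 0.439 = 4.62

n ≈ 4.62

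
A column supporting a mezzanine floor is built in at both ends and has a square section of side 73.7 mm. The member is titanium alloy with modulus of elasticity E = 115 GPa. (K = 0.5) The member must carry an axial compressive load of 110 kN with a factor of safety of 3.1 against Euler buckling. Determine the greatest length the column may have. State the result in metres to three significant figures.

I = a⁴/12 = 73.7⁴/12 = 2.459×10^6 mm⁴
I = 2.459×10^-6 m⁴
Required critical load P_cr = n·P = 3.1 × 110 = 341.0 kN = 3.410×10^5 N
From P_cr = π²EI/(K·L)²:  L = (1/K)·√(π²EI/P_cr) = (1/0.5)·√(π²×1.15×10^11×2.459×10^-6/3.410×10^5)
L = 5.72 m

L_max ≈ 5.72 m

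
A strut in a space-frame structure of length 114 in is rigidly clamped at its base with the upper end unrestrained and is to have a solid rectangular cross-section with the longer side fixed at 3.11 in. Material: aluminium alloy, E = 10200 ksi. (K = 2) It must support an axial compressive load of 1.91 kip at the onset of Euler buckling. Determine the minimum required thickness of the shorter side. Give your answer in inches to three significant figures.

b ≈ 1.56 in

L_e = K·L = 2 × 114 = 228.0 in
Required I = P_cr·L_e²/(π²E) = 1.910×10^3 × 228.0² / (π² × 1.02×10^7) = 0.9863 in⁴
Rectangle, weak axis: I_min = h·b³/12 with h = 3.11 in fixed  ⇒  b = (12I/h)^(1/3) = 1.56 in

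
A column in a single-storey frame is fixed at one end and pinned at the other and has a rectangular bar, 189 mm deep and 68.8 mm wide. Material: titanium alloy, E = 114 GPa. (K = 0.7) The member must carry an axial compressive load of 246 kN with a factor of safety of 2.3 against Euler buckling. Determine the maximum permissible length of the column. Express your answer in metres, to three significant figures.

L_max ≈ 4.56 m

Buckling occurs about the weak axis: I_min = h·b³/12 with b = 68.8 mm (the shorter side).
I_min = 189×68.8³/12 = 5.129×10^6 mm⁴
I = 5.129×10^-6 m⁴
Required critical load P_cr = n·P = 2.3 × 246 = 565.8 kN = 5.658×10^5 N
From P_cr = π²EI/(K·L)²:  L = (1/K)·√(π²EI/P_cr) = (1/0.7)·√(π²×1.14×10^11×5.129×10^-6/5.658×10^5)
L = 4.56 m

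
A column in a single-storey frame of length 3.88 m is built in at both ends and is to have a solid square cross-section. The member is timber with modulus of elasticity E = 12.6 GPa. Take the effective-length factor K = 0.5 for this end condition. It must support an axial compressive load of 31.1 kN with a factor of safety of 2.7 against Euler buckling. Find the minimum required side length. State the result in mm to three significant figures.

Required P_cr = n·P = 2.7 × 31.1 = 83.97 kN
L_e = K·L = 0.5 × 3.88 = 1.940 m
Required I = P_cr·L_e²/(π²E) = 8.397×10^4 × 1.940² / (π² × 1.26×10^10) = 2.541×10^-6 m⁴
I_req = 2.541×10^6 mm⁴
Solid square: I = a⁴/12  ⇒  a = (12I)^(1/4) = (12×2.541×10^6)^(1/4) = 74.3 mm

a ≈ 74.3 mm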